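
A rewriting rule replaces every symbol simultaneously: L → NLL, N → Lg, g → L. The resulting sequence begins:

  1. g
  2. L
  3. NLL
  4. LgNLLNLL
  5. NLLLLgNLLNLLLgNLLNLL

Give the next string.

Rewriting the 20 symbols of NLLLLgNLLNLLLgNLLNLL one by one yields Lg NLL NLL NLL NLL L Lg NLL NLL Lg NLL NLL NLL L Lg NLL NLL Lg NLL NLL; concatenated:

LgNLLNLLNLLNLLLLgNLLNLLLgNLLNLLNLLLLgNLLNLLLgNLLNLL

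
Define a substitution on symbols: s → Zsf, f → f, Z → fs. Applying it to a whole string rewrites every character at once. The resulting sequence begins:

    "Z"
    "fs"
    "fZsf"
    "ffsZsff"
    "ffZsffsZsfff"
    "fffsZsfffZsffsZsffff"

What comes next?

fffZsffsZsfffffsZsfffZsffsZsfffff

φ(fffsZsfffZsffsZsffff) expands symbol-by-symbol to f f f Zsf fs Zsf f f f fs Zsf f f Zsf fs Zsf f f f f; joining the 20 pieces gives the next term.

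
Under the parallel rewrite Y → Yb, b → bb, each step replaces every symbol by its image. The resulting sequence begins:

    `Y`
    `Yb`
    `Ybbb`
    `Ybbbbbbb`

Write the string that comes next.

Ybbbbbbbbbbbbbbb

Expanding Ybbbbbbb: Y→Yb, b→bb, b→bb, b→bb, b→bb, b→bb, b→bb, b→bb. Concatenated: Yb bb bb bb bb bb bb bb.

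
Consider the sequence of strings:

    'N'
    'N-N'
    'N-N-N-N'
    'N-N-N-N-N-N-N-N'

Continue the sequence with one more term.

s(k+1) = s(k)·-·s(k) — each term doubles the last with '-' between the halves.
Doubling N-N-N-N-N-N-N-N with '-' between the halves:

N-N-N-N-N-N-N-N-N-N-N-N-N-N-N-N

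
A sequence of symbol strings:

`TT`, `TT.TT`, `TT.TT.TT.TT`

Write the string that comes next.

TT.TT.TT.TT.TT.TT.TT.TT

s(k+1) = s(k)·.·s(k) — each term doubles the last with '.' between the halves.
So the next term is two copies of TT.TT.TT.TT with '.' between the halves.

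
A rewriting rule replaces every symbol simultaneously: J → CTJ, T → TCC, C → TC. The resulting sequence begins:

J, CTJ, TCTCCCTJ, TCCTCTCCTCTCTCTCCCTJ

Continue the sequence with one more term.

TCCTCTCTCCTCTCCTCTCTCCTCTCCTCTCCTCTCCTCTCTCTCCCTJ

Replace each of the 20 characters of TCCTCTCCTCTCTCTCCCTJ in place — TCC TC TC TCC TC TCC TC TC TCC TC TCC TC TCC TC TCC TC TC TC TCC CTJ — and concatenate.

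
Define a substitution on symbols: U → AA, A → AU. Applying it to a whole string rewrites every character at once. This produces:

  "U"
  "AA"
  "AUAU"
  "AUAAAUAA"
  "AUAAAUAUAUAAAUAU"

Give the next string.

Replace each of the 16 characters of AUAAAUAUAUAAAUAU in place — AU AA AU AU AU AA AU AA AU AA AU AU AU AA AU AA — and concatenate.

AUAAAUAUAUAAAUAAAUAAAUAUAUAAAUAA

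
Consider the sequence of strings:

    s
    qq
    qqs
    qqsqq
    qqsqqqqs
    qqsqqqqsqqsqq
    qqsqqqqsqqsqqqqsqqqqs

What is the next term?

Each term (from the third on) is the previous term followed by the one before it: term 3 = qq·s = qqs.
So term 8 is qqsqqqqsqqsqqqqsqqqqs·qqsqqqqsqqsqq.

qqsqqqqsqqsqqqqsqqqqsqqsqqqqsqqsqq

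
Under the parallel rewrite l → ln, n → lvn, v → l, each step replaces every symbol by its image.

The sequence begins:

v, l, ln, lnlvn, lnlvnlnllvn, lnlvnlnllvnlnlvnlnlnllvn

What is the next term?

lnlvnlnllvnlnlvnlnlnllvnlnlvnlnllvnlnlvnlnlvnlnlnllvn

Replace each of the 24 characters of lnlvnlnllvnlnlvnlnlnllvn in place — ln lvn ln l lvn ln lvn ln ln l lvn ln lvn ln l lvn ln lvn ln lvn ln ln l lvn — and concatenate.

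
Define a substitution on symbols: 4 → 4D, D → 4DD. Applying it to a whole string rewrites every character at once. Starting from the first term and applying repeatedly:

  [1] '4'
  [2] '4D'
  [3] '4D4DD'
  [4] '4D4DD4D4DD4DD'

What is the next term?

φ(4D4DD4D4DD4DD) expands symbol-by-symbol to 4D 4DD 4D 4DD 4DD 4D 4DD 4D 4DD 4DD 4D 4DD 4DD; joining the 13 pieces gives the next term.

4D4DD4D4DD4DD4D4DD4D4DD4DD4D4DD4DD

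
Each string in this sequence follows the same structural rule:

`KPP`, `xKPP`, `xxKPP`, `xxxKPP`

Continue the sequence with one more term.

Each term is the previous one with x prepended.
Applying this once more to xxxKPP:

xxxxKPP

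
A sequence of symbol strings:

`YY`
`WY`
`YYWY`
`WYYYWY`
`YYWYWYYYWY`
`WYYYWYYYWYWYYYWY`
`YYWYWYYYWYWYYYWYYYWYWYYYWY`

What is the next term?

WYYYWYYYWYWYYYWYYYWYWYYYWYWYYYWYYYWYWYYYWY

Each term (from the third on) is the two preceding terms concatenated in order: term 3 = YY·WY = YYWY.
The next term joins WYYYWYYYWYWYYYWY and YYWYWYYYWYWYYYWYYYWYWYYYWY.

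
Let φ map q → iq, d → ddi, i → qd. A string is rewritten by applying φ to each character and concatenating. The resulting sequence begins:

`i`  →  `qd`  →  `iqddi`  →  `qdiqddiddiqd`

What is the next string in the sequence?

iqddiqdiqddiddiqdddiddiqdiqddi

Apply φ to qdiqddiddiqd symbol by symbol: q→iq, d→ddi, i→qd, q→iq, d→ddi, d→ddi, i→qd, d→ddi, d→ddi, i→qd, q→iq, d→ddi; joined: iq ddi qd iq ddi ddi qd ddi ddi qd iq ddi.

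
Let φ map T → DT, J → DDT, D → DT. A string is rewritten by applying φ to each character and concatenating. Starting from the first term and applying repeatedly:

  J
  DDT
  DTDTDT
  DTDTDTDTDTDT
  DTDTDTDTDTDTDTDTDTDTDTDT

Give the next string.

Applying the rule to each of the 24 symbols of DTDTDTDTDTDTDTDTDTDTDTDT gives the pieces DT DT DT DT DT DT DT DT DT DT DT DT DT DT DT DT DT DT DT DT DT DT DT DT, which concatenate to the answer.

DTDTDTDTDTDTDTDTDTDTDTDTDTDTDTDTDTDTDTDTDTDTDTDT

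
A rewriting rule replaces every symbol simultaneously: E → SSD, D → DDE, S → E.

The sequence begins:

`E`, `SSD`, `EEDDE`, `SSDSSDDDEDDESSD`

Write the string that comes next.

φ(SSDSSDDDEDDESSD) expands symbol-by-symbol to E E DDE E E DDE DDE DDE SSD DDE DDE SSD E E DDE; joining the 15 pieces gives the next term.

EEDDEEEDDEDDEDDESSDDDEDDESSDEEDDE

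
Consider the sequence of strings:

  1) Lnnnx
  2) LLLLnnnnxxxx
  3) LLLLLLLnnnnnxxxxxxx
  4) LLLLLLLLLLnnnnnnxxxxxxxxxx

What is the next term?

LLLLLLLLLLLLLnnnnnnnxxxxxxxxxxxxx

Term n consists of 3n-2 L's, followed by n+2 n's, followed by 3n-2 x's (n = 1, 2, …).
At n = 5 the blocks have lengths 13, 7, 13.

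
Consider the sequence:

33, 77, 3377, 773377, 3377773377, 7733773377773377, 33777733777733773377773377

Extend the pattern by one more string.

This is a Fibonacci-style word recurrence s(k) = s(k−2)·s(k−1): e.g. 33·77 = 3377.
So term 8 is 7733773377773377·33777733777733773377773377.

773377337777337733777733777733773377773377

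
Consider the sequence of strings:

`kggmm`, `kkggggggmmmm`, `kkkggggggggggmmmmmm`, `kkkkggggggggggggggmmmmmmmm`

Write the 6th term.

Reading off run lengths: k runs 1, 2, 3, 4; g runs 2, 6, 10, 14; m runs 2, 4, 6, 8 — each is linear in n (n = 1, 2, …).
For term 6, n = 6, so the run lengths are 6, 22, 12.

kkkkkkggggggggggggggggggggggmmmmmmmmmmmm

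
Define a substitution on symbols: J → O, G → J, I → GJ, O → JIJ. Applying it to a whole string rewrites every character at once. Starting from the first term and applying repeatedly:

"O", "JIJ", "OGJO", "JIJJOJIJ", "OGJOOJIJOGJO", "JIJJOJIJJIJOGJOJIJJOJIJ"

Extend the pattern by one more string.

OGJOOJIJOGJOOGJOJIJJOJIJOGJOOJIJOGJO

Replace each of the 23 characters of JIJJOJIJJIJOGJOJIJJOJIJ in place — O GJ O O JIJ O GJ O O GJ O JIJ J O JIJ O GJ O O JIJ O GJ O — and concatenate.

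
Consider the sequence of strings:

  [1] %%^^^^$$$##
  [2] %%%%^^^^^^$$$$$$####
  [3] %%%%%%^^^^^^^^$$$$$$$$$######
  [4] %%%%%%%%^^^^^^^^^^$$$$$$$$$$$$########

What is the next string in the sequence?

Reading off run lengths: % runs 2, 4, 6, 8; ^ runs 4, 6, 8, 10; $ runs 3, 6, 9, 12; # runs 2, 4, 6, 8 — each is linear in n (n = 1, 2, …).
At n = 5 the blocks have lengths 10, 12, 15, 10.

%%%%%%%%%%^^^^^^^^^^^^$$$$$$$$$$$$$$$##########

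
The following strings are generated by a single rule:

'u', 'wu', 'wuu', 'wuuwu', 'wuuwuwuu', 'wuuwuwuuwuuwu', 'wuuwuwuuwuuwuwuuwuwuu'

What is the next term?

wuuwuwuuwuuwuwuuwuwuuwuuwuwuuwuuwu

Each term (from the third on) is the previous term followed by the one before it: term 3 = wu·u = wuu.
The next term joins wuuwuwuuwuuwuwuuwuwuu and wuuwuwuuwuuwu.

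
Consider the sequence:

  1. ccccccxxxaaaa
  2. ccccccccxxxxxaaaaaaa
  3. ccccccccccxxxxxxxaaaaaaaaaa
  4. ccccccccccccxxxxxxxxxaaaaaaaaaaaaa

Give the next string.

The n-th term is 2n+2 c's then 2n-1 x's then 3n-2 a's, where the shown terms are n = 2, 3, 4, 5.
For the next term, n = 6, so the run lengths are 14, 11, 16.

ccccccccccccccxxxxxxxxxxxaaaaaaaaaaaaaaaa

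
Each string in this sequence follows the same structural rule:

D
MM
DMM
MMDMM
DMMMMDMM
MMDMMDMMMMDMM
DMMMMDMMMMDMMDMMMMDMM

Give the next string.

This is a Fibonacci-style word recurrence s(k) = s(k−2)·s(k−1): e.g. D·MM = DMM.
Continuing: MMDMMDMMMMDMM · DMMMMDMMMMDMMDMMMMDMM gives term 8.

MMDMMDMMMMDMMDMMMMDMMMMDMMDMMMMDMM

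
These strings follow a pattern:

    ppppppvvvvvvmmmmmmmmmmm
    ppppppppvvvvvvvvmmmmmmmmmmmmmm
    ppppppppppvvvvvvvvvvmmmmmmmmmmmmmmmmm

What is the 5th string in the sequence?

The n-th term is 2n p's then 2n v's then 3n+2 m's, where the shown terms are n = 3, 4, 5.
Setting n = 7 gives 14, 14, 23 characters in each block.

ppppppppppppppvvvvvvvvvvvvvvmmmmmmmmmmmmmmmmmmmmmmm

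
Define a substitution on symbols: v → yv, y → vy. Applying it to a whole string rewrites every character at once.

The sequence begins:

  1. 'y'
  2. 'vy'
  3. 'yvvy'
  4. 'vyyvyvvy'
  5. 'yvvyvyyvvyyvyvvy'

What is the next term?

φ(yvvyvyyvvyyvyvvy) expands symbol-by-symbol to vy yv yv vy yv vy vy yv yv vy vy yv vy yv yv vy; joining the 16 pieces gives the next term.

vyyvyvvyyvvyvyyvyvvyvyyvvyyvyvvy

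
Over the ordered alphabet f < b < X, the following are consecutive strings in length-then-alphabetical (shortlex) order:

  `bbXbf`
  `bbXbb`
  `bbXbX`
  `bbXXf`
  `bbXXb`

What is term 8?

Advancing 3 positions from bbXXb through bbXXb → bbXXX → bXfff reaches term 8.

bXffb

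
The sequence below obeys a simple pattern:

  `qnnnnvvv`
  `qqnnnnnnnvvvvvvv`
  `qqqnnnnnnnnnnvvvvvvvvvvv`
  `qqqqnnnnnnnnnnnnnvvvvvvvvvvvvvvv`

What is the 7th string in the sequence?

Term n consists of n q's, followed by 3n+1 n's, followed by 4n-1 v's (n = 1, 2, …).
For term 7, n = 7, so the run lengths are 7, 22, 27.

qqqqqqqnnnnnnnnnnnnnnnnnnnnnnvvvvvvvvvvvvvvvvvvvvvvvvvvv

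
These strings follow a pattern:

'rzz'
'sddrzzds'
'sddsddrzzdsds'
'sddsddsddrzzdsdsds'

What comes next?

s(k+1) = sdd·s(k)·ds, so each term gains sdd as a prefix and ds as a suffix.
So the next term is sdd·sddsddsddrzzdsdsds·ds.

sddsddsddsddrzzdsdsdsds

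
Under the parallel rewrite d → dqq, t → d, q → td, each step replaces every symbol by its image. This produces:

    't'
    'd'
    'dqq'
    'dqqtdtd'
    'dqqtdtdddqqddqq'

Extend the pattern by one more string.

dqqtdtdddqqddqqdqqdqqtdtddqqdqqtdtd

φ(dqqtdtdddqqddqq) expands symbol-by-symbol to dqq td td d dqq d dqq dqq dqq td td dqq dqq td td; joining the 15 pieces gives the next term.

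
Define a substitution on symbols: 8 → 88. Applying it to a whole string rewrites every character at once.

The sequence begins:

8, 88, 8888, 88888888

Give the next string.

8888888888888888

Apply φ to 88888888 symbol by symbol: 8→88, 8→88, 8→88, 8→88, 8→88, 8→88, 8→88, 8→88; joined: 88 88 88 88 88 88 88 88.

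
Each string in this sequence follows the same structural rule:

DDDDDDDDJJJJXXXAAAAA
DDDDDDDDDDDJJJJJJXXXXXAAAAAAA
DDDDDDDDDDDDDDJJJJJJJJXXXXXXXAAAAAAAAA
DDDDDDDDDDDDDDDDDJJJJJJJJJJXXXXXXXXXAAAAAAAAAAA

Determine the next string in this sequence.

The n-th term is 3n+2 D's then 2n J's then 2n-1 X's then 2n+1 A's, where the shown terms are n = 2, 3, 4, 5.
For the next term, n = 6, so the run lengths are 20, 12, 11, 13.

DDDDDDDDDDDDDDDDDDDDJJJJJJJJJJJJXXXXXXXXXXXAAAAAAAAAAAAA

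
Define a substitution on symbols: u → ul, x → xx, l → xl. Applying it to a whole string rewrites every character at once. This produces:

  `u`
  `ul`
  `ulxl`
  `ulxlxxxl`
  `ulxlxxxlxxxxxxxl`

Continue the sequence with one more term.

ulxlxxxlxxxxxxxlxxxxxxxxxxxxxxxl

φ(ulxlxxxlxxxxxxxl) expands symbol-by-symbol to ul xl xx xl xx xx xx xl xx xx xx xx xx xx xx xl; joining the 16 pieces gives the next term.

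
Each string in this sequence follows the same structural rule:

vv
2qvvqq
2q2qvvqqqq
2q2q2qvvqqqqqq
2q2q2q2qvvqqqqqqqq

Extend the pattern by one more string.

Every step adds 2q to the front and qq to the end of the previous string.
One more step from 2q2q2q2qvvqqqqqqqq gives the answer.

2q2q2q2q2qvvqqqqqqqqqq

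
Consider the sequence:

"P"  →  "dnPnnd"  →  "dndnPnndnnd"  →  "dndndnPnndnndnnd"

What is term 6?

Every step adds dn to the front and nnd to the end of the previous string.
From dndndnPnndnndnnd, 2 further steps: dndndnPnndnndnnd → dndndndnPnndnndnndnnd → (answer).

dndndndndnPnndnndnndnndnnd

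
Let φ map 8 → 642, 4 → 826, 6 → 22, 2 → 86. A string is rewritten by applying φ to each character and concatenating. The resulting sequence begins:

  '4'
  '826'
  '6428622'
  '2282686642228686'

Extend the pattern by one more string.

8686642862264222228268686866422264222

Applying the rule to each of the 16 symbols of 2282686642228686 gives the pieces 86 86 642 86 22 642 22 22 826 86 86 86 642 22 642 22, which concatenate to the answer.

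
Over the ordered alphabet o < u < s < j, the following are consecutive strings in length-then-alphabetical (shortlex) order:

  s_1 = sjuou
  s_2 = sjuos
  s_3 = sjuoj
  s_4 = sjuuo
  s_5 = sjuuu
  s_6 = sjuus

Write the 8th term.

Stepping forward 2 times from sjuus: sjuus → sjuuj, then the target.

sjuso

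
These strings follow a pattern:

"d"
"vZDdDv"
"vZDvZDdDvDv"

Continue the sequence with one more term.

s(k+1) = vZD·s(k)·Dv, so each term gains vZD as a prefix and Dv as a suffix.
One more step from vZDvZDdDvDv gives the answer.

vZDvZDvZDdDvDvDv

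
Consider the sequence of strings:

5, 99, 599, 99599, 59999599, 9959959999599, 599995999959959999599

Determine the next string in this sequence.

9959959999599599995999959959999599

Each term (from the third on) is the two preceding terms concatenated in order: term 3 = 5·99 = 599.
Continuing: 9959959999599 · 599995999959959999599 gives term 8.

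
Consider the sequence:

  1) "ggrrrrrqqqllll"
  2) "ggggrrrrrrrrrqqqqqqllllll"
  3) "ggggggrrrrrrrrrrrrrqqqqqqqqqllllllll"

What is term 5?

Term n consists of 2n g's, followed by 4n+1 r's, followed by 3n q's, followed by 2n+2 l's (n = 1, 2, …).
For term 5, n = 5, so the run lengths are 10, 21, 15, 12.

ggggggggggrrrrrrrrrrrrrrrrrrrrrqqqqqqqqqqqqqqqllllllllllll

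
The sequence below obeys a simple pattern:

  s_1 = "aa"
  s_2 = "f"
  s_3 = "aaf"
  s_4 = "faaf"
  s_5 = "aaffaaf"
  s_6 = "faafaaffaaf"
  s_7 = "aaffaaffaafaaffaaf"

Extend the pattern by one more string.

faafaaffaafaaffaaffaafaaffaaf

This is a Fibonacci-style word recurrence s(k) = s(k−2)·s(k−1): e.g. aa·f = aaf.
So term 8 is faafaaffaaf·aaffaaffaafaaffaaf.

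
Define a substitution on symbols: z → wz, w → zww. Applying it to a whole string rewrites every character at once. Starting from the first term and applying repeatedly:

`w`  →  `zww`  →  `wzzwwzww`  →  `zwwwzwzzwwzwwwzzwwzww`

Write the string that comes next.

Applying the rule to each of the 21 symbols of zwwwzwzzwwzwwwzzwwzww gives the pieces wz zww zww zww wz zww wz wz zww zww wz zww zww zww wz wz zww zww wz zww zww, which concatenate to the answer.

wzzwwzwwzwwwzzwwwzwzzwwzwwwzzwwzwwzwwwzwzzwwzwwwzzwwzww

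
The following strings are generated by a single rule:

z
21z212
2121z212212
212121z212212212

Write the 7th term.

212121212121z212212212212212212

Each term wraps the previous one in 21 on the left and 212 on the right.
From 212121z212212212, 3 further steps: 212121z212212212 → 21212121z212212212212 → 2121212121z212212212212212 → (answer).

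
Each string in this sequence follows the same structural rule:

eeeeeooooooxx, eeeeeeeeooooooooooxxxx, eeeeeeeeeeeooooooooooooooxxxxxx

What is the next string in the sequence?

eeeeeeeeeeeeeeooooooooooooooooooxxxxxxxx

The n-th term is 3n-1 e's then 4n-2 o's then 2n-2 x's, where the shown terms are n = 2, 3, 4.
At n = 5 the blocks have lengths 14, 18, 8.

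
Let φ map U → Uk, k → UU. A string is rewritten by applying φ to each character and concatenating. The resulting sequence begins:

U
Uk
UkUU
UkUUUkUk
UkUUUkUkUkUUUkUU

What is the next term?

Replace each of the 16 characters of UkUUUkUkUkUUUkUU in place — Uk UU Uk Uk Uk UU Uk UU Uk UU Uk Uk Uk UU Uk Uk — and concatenate.

UkUUUkUkUkUUUkUUUkUUUkUkUkUUUkUk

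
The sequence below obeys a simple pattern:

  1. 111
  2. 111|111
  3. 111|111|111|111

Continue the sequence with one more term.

111|111|111|111|111|111|111|111

Each string is two copies of the previous one joined by '|'.
One more doubling of 111|111|111|111 gives the answer.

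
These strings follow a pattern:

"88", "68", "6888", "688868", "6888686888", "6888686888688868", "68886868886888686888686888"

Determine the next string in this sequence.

688868688868886868886868886888686888688868

Each term (from the third on) is the previous term followed by the one before it: term 3 = 68·88 = 6888.
The next term joins 68886868886888686888686888 and 6888686888688868.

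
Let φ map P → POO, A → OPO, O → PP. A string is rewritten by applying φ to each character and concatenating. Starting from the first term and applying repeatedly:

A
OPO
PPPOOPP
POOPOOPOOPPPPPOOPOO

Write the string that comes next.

Rewriting the 19 symbols of POOPOOPOOPPPPPOOPOO one by one yields POO PP PP POO PP PP POO PP PP POO POO POO POO POO PP PP POO PP PP; concatenated:

POOPPPPPOOPPPPPOOPPPPPOOPOOPOOPOOPOOPPPPPOOPPPP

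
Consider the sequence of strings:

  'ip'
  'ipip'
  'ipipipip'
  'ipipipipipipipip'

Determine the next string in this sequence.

ipipipipipipipipipipipipipipipip

Every step duplicates the string.
One more doubling of ipipipipipipipip gives the answer.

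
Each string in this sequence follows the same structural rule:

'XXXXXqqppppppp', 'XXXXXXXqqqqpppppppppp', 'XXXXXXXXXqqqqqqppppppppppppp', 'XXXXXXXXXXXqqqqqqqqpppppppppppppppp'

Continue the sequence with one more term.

The n-th term is 2n+1 X's then 2n-2 q's then 3n+1 p's, where the shown terms are n = 2, 3, 4, 5.
At n = 6 the blocks have lengths 13, 10, 19.

XXXXXXXXXXXXXqqqqqqqqqqppppppppppppppppppp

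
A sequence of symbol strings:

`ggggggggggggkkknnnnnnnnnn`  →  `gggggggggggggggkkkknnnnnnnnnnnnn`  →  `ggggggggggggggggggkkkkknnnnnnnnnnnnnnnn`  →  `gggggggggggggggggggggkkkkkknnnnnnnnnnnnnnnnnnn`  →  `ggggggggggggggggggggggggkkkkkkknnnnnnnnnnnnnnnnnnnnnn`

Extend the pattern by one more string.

Term n consists of 3n+3 g's, followed by n k's, followed by 3n+1 n's, where the shown terms are n = 3, 4, 5, 6, 7.
Setting n = 8 gives 27, 8, 25 characters in each block.

gggggggggggggggggggggggggggkkkkkkkknnnnnnnnnnnnnnnnnnnnnnnnn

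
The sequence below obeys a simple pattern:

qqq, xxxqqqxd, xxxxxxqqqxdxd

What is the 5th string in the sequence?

Each term wraps the previous one in xxx on the left and xd on the right.
From xxxxxxqqqxdxd, 2 further steps: xxxxxxqqqxdxd → xxxxxxxxxqqqxdxdxd → (answer).

xxxxxxxxxxxxqqqxdxdxdxd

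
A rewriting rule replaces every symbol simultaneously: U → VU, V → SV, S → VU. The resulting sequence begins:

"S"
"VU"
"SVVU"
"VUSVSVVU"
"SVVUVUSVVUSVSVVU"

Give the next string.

Replace each of the 16 characters of SVVUVUSVVUSVSVVU in place — VU SV SV VU SV VU VU SV SV VU VU SV VU SV SV VU — and concatenate.

VUSVSVVUSVVUVUSVSVVUVUSVVUSVSVVU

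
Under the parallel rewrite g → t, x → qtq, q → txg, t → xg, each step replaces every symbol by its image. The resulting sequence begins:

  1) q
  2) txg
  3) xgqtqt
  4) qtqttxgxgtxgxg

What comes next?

txgxgtxgxgxgqtqtqtqtxgqtqtqtqt

φ(qtqttxgxgtxgxg) expands symbol-by-symbol to txg xg txg xg xg qtq t qtq t xg qtq t qtq t; joining the 14 pieces gives the next term.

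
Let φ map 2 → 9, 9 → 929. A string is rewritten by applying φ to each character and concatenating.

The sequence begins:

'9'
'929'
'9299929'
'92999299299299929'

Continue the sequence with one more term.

φ(92999299299299929) expands symbol-by-symbol to 929 9 929 929 929 9 929 929 9 929 929 9 929 929 929 9 929; joining the 17 pieces gives the next term.

92999299299299929929992992999299299299929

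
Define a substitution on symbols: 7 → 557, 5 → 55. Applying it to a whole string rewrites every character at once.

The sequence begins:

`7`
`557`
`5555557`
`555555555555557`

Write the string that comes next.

5555555555555555555555555555557

φ(555555555555557) expands symbol-by-symbol to 55 55 55 55 55 55 55 55 55 55 55 55 55 55 557; joining the 15 pieces gives the next term.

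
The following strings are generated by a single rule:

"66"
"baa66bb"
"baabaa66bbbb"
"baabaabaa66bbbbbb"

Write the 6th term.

s(k+1) = baa·s(k)·bb, so each term gains baa as a prefix and bb as a suffix.
From baabaabaa66bbbbbb, 2 further steps: baabaabaa66bbbbbb → baabaabaabaa66bbbbbbbb → (answer).

baabaabaabaabaa66bbbbbbbbbb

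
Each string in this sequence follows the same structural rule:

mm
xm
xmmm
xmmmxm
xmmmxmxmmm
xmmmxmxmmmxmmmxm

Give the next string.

xmmmxmxmmmxmmmxmxmmmxmxmmm

Each term (from the third on) is the previous term followed by the one before it: term 3 = xm·mm = xmmm.
So term 7 is xmmmxmxmmmxmmmxm·xmmmxmxmmm.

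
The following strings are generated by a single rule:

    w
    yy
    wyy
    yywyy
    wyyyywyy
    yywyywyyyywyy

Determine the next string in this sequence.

wyyyywyyyywyywyyyywyy

Each term (from the third on) is the two preceding terms concatenated in order: term 3 = w·yy = wyy.
The next term joins wyyyywyy and yywyywyyyywyy.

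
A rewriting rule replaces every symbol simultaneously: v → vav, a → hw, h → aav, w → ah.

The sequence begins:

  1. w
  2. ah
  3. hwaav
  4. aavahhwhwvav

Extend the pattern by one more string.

hwhwvavhwaavaavahaavahvavhwvav

Apply φ to aavahhwhwvav symbol by symbol: a→hw, a→hw, v→vav, a→hw, h→aav, h→aav, w→ah, h→aav, w→ah, v→vav, a→hw, v→vav; joined: hw hw vav hw aav aav ah aav ah vav hw vav.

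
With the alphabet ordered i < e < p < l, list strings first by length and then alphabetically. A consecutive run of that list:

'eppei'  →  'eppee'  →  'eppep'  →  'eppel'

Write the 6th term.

epppe

Stepping forward 2 times from eppel: eppel → epppi, then the target.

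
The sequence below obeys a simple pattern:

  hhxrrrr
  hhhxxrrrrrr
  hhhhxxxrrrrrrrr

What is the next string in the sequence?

hhhhhxxxxrrrrrrrrrr

Reading off run lengths: h runs 2, 3, 4; x runs 1, 2, 3; r runs 4, 6, 8 — each is linear in n, where the shown terms are n = 2, 3, 4.
At n = 5 the blocks have lengths 5, 4, 10.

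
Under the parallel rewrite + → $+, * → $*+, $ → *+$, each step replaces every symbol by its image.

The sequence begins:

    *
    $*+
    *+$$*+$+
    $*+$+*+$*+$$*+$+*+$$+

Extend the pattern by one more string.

Applying the rule to each of the 21 symbols of $*+$+*+$*+$$*+$+*+$$+ gives the pieces *+$ $*+ $+ *+$ $+ $*+ $+ *+$ $*+ $+ *+$ *+$ $*+ $+ *+$ $+ $*+ $+ *+$ *+$ $+, which concatenate to the answer.

*+$$*+$+*+$$+$*+$+*+$$*+$+*+$*+$$*+$+*+$$+$*+$+*+$*+$$+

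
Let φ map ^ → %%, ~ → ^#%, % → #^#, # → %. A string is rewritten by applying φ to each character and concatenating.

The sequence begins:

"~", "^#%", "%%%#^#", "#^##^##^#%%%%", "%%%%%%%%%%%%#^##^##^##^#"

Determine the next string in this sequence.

Rewriting the 24 symbols of %%%%%%%%%%%%#^##^##^##^# one by one yields #^# #^# #^# #^# #^# #^# #^# #^# #^# #^# #^# #^# % %% % % %% % % %% % % %% %; concatenated:

#^##^##^##^##^##^##^##^##^##^##^##^#%%%%%%%%%%%%%%%%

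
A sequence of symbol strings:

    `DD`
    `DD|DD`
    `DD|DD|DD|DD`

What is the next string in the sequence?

DD|DD|DD|DD|DD|DD|DD|DD

s(k+1) = s(k)·|·s(k) — each term doubles the last with '|' between the halves.
So the next term is two copies of DD|DD|DD|DD with '|' between the halves.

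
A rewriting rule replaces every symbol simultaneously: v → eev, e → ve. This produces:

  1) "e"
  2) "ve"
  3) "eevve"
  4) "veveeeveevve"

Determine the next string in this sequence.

eevveeevveveveeevveveeeveevve

Expanding veveeeveevve: v→eev, e→ve, v→eev, e→ve, e→ve, e→ve, v→eev, e→ve, e→ve, v→eev, v→eev, e→ve. Concatenated: eev ve eev ve ve ve eev ve ve eev eev ve.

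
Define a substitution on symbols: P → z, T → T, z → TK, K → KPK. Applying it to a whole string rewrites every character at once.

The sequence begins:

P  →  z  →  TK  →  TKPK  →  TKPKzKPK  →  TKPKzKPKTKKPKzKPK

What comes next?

TKPKzKPKTKKPKzKPKTKPKKPKzKPKTKKPKzKPK

Replace each of the 17 characters of TKPKzKPKTKKPKzKPK in place — T KPK z KPK TK KPK z KPK T KPK KPK z KPK TK KPK z KPK — and concatenate.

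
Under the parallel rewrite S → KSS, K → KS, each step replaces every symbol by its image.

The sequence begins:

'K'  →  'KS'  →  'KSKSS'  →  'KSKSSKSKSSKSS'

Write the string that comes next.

Rewriting the 13 symbols of KSKSSKSKSSKSS one by one yields KS KSS KS KSS KSS KS KSS KS KSS KSS KS KSS KSS; concatenated:

KSKSSKSKSSKSSKSKSSKSKSSKSSKSKSSKSS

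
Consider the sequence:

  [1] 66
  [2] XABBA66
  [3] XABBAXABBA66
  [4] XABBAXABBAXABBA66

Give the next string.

Every step adds XABBA at the front: s(k+1) = XABBA·s(k).
So the next term is XABBA·XABBAXABBAXABBA66.

XABBAXABBAXABBAXABBA66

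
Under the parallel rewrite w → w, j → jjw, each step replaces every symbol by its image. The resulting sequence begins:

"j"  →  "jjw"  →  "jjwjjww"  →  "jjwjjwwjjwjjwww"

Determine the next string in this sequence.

Replace each of the 15 characters of jjwjjwwjjwjjwww in place — jjw jjw w jjw jjw w w jjw jjw w jjw jjw w w w — and concatenate.

jjwjjwwjjwjjwwwjjwjjwwjjwjjwwww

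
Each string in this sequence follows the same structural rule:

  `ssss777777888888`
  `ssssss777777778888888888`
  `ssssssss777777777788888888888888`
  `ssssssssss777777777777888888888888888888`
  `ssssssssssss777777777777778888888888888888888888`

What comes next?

The n-th term is 2n s's then 2n+2 7's then 4n-2 8's, where the shown terms are n = 2, 3, 4, 5, 6.
At n = 7 the blocks have lengths 14, 16, 26.

ssssssssssssss777777777777777788888888888888888888888888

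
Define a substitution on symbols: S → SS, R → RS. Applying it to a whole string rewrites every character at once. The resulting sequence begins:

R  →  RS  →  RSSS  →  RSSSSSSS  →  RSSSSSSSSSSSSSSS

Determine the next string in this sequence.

Applying the rule to each of the 16 symbols of RSSSSSSSSSSSSSSS gives the pieces RS SS SS SS SS SS SS SS SS SS SS SS SS SS SS SS, which concatenate to the answer.

RSSSSSSSSSSSSSSSSSSSSSSSSSSSSSSS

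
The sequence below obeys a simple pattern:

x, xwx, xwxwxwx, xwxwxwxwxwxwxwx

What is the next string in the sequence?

Every step duplicates the string with 'w' between the halves.
Doubling xwxwxwxwxwxwxwx with 'w' between the halves:

xwxwxwxwxwxwxwxwxwxwxwxwxwxwxwx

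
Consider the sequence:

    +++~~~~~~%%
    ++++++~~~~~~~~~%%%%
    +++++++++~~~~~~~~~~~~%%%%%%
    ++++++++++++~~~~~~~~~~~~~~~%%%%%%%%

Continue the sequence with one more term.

+++++++++++++++~~~~~~~~~~~~~~~~~~%%%%%%%%%%

Reading off run lengths: + runs 3, 6, 9, 12; ~ runs 6, 9, 12, 15; % runs 2, 4, 6, 8 — each is linear in n (n = 1, 2, …).
Setting n = 5 gives 15, 18, 10 characters in each block.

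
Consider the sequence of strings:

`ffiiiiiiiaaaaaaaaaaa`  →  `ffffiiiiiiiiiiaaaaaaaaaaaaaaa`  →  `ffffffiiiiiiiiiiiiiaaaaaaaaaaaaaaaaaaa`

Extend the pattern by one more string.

ffffffffiiiiiiiiiiiiiiiiaaaaaaaaaaaaaaaaaaaaaaa

Each string has the form f^{2n-2} i^{3n+1} a^{4n+3}, where the shown terms are n = 2, 3, 4.
For the next term, n = 5, so the run lengths are 8, 16, 23.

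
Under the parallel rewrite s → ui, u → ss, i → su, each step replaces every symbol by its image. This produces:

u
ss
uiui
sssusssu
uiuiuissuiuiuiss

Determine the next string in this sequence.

Rewriting the 16 symbols of uiuiuissuiuiuiss one by one yields ss su ss su ss su ui ui ss su ss su ss su ui ui; concatenated:

sssusssusssuuiuisssusssusssuuiui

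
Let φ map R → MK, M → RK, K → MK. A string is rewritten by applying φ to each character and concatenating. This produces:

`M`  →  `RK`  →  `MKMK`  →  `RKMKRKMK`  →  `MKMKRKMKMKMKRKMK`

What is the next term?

RKMKRKMKMKMKRKMKRKMKRKMKMKMKRKMK

Replace each of the 16 characters of MKMKRKMKMKMKRKMK in place — RK MK RK MK MK MK RK MK RK MK RK MK MK MK RK MK — and concatenate.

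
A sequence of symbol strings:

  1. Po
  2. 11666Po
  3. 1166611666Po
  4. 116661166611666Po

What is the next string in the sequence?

11666116661166611666Po

The strings grow by a fixed prefix 11666 each time.
One more step from 116661166611666Po gives the answer.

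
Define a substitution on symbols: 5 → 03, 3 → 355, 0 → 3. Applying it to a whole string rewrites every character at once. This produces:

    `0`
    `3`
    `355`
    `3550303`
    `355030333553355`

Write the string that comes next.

Replace each of the 15 characters of 355030333553355 in place — 355 03 03 3 355 3 355 355 355 03 03 355 355 03 03 — and concatenate.

35503033355335535535503033553550303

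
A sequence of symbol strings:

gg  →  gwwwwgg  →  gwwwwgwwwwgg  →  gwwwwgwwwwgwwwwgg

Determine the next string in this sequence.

gwwwwgwwwwgwwwwgwwwwgg

Each term is the previous one with gwwww prepended.
One more step from gwwwwgwwwwgwwwwgg gives the answer.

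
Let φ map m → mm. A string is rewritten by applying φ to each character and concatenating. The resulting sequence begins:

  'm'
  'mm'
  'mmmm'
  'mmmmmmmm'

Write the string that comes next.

Rewriting each symbol of mmmmmmmm: m→mm, m→mm, m→mm, m→mm, m→mm, m→mm, m→mm, m→mm, which concatenates to mm mm mm mm mm mm mm mm.

mmmmmmmmmmmmmmmm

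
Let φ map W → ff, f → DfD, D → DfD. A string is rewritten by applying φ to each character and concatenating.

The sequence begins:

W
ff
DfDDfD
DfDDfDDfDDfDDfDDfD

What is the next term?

Rewriting the 18 symbols of DfDDfDDfDDfDDfDDfD one by one yields DfD DfD DfD DfD DfD DfD DfD DfD DfD DfD DfD DfD DfD DfD DfD DfD DfD DfD; concatenated:

DfDDfDDfDDfDDfDDfDDfDDfDDfDDfDDfDDfDDfDDfDDfDDfDDfDDfD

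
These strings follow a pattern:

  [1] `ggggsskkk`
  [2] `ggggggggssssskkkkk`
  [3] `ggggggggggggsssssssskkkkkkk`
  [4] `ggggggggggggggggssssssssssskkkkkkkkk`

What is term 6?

Term n consists of 4n g's, followed by 3n-1 s's, followed by 2n+1 k's (n = 1, 2, …).
Setting n = 6 gives 24, 17, 13 characters in each block.

ggggggggggggggggggggggggssssssssssssssssskkkkkkkkkkkkk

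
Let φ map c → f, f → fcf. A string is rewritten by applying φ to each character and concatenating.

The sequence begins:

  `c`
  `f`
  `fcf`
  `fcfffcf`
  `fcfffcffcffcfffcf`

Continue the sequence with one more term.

Rewriting the 17 symbols of fcfffcffcffcfffcf one by one yields fcf f fcf fcf fcf f fcf fcf f fcf fcf f fcf fcf fcf f fcf; concatenated:

fcfffcffcffcfffcffcfffcffcfffcffcffcfffcf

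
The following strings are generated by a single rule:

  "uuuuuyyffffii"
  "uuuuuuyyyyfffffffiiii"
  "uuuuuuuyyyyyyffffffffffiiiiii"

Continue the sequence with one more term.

uuuuuuuuyyyyyyyyfffffffffffffiiiiiiii

Each string has the form u^{n+3} y^{2n-2} f^{3n-2} i^{2n-2}, where the shown terms are n = 2, 3, 4.
For the next term, n = 5, so the run lengths are 8, 8, 13, 8.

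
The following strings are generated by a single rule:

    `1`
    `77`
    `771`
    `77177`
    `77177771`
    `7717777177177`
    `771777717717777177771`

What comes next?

This is a Fibonacci-style word recurrence s(k) = s(k−1)·s(k−2): e.g. 77·1 = 771.
So term 8 is 771777717717777177771·7717777177177.

7717777177177771777717717777177177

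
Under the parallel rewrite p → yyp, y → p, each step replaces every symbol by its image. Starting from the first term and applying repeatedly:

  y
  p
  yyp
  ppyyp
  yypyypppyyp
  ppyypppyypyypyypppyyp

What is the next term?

Applying the rule to each of the 21 symbols of ppyypppyypyypyypppyyp gives the pieces yyp yyp p p yyp yyp yyp p p yyp p p yyp p p yyp yyp yyp p p yyp, which concatenate to the answer.

yypyypppyypyypyypppyypppyypppyypyypyypppyyp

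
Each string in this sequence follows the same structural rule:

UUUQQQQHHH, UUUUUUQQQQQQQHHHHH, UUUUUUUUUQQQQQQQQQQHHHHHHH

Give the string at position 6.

The n-th term is 3n U's then 3n+1 Q's then 2n+1 H's (n = 1, 2, …).
At n = 6 the blocks have lengths 18, 19, 13.

UUUUUUUUUUUUUUUUUUQQQQQQQQQQQQQQQQQQQHHHHHHHHHHHHH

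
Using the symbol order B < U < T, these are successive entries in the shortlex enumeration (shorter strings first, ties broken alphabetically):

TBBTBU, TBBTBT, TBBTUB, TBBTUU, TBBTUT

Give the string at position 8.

Stepping forward 3 times from TBBTUT: TBBTUT → TBBTTB → TBBTTU, then the target.

TBBTTT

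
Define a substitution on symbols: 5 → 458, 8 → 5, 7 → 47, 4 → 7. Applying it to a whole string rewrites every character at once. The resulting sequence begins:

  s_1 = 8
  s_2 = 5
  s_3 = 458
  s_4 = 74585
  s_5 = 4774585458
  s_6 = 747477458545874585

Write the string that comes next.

477477474774585458745854774585458

Applying the rule to each of the 18 symbols of 747477458545874585 gives the pieces 47 7 47 7 47 47 7 458 5 458 7 458 5 47 7 458 5 458, which concatenate to the answer.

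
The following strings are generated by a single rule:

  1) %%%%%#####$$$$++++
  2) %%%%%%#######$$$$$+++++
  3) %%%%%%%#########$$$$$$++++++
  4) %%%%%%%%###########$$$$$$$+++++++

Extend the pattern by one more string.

%%%%%%%%%#############$$$$$$$$++++++++

Each string has the form %^{n+2} #^{2n-1} $^{n+1} +^{n+1}, where the shown terms are n = 3, 4, 5, 6.
Setting n = 7 gives 9, 13, 8, 8 characters in each block.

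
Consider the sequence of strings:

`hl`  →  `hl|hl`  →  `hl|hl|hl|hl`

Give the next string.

Each string is two copies of the previous one joined by '|'.
One more doubling of hl|hl|hl|hl gives the answer.

hl|hl|hl|hl|hl|hl|hl|hl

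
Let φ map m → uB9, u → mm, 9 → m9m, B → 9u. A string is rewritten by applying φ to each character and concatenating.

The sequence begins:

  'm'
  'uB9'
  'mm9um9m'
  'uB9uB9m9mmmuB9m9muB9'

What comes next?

mm9um9mmm9um9muB9m9muB9uB9uB9mm9um9muB9m9muB9mm9um9m

Applying the rule to each of the 20 symbols of uB9uB9m9mmmuB9m9muB9 gives the pieces mm 9u m9m mm 9u m9m uB9 m9m uB9 uB9 uB9 mm 9u m9m uB9 m9m uB9 mm 9u m9m, which concatenate to the answer.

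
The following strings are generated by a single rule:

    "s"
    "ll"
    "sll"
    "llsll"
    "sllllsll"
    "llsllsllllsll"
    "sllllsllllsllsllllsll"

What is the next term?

From term 3 onward, concatenate the second-to-last term with the last: s·ll = sll, ll·sll = llsll, …
So term 8 is llsllsllllsll·sllllsllllsllsllllsll.

llsllsllllsllsllllsllllsllsllllsll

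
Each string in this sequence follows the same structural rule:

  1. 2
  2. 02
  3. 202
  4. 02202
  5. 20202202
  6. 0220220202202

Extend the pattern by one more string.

This is a Fibonacci-style word recurrence s(k) = s(k−2)·s(k−1): e.g. 2·02 = 202.
The next term joins 20202202 and 0220220202202.

202022020220220202202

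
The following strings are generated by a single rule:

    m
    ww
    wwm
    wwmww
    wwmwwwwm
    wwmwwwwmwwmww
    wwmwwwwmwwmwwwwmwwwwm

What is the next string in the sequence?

wwmwwwwmwwmwwwwmwwwwmwwmwwwwmwwmww

This is a Fibonacci-style word recurrence s(k) = s(k−1)·s(k−2): e.g. ww·m = wwm.
So term 8 is wwmwwwwmwwmwwwwmwwwwm·wwmwwwwmwwmww.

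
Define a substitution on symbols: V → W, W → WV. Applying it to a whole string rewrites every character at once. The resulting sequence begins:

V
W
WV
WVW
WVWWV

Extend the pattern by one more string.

WVWWVWVW

Apply φ to WVWWV symbol by symbol: W→WV, V→W, W→WV, W→WV, V→W; joined: WV W WV WV W.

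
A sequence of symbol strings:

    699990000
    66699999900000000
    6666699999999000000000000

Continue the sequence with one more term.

Each string has the form 6^{2n-1} 9^{2n+2} 0^{4n} (n = 1, 2, …).
At n = 4 the blocks have lengths 7, 10, 16.

666666699999999990000000000000000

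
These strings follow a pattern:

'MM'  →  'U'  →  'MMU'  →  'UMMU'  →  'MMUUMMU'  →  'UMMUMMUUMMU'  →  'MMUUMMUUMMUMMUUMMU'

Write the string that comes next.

Each term (from the third on) is the two preceding terms concatenated in order: term 3 = MM·U = MMU.
So term 8 is UMMUMMUUMMU·MMUUMMUUMMUMMUUMMU.

UMMUMMUUMMUMMUUMMUUMMUMMUUMMU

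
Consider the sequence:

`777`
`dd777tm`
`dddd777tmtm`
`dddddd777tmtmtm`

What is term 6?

dddddddddd777tmtmtmtmtm

s(k+1) = dd·s(k)·tm, so each term gains dd as a prefix and tm as a suffix.
From dddddd777tmtmtm, 2 further steps: dddddd777tmtmtm → dddddddd777tmtmtmtm → (answer).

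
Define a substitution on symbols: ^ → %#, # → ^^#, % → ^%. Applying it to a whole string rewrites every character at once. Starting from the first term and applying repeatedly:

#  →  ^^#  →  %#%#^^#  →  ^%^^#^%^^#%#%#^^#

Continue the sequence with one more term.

Rewriting the 17 symbols of ^%^^#^%^^#%#%#^^# one by one yields %# ^% %# %# ^^# %# ^% %# %# ^^# ^% ^^# ^% ^^# %# %# ^^#; concatenated:

%#^%%#%#^^#%#^%%#%#^^#^%^^#^%^^#%#%#^^#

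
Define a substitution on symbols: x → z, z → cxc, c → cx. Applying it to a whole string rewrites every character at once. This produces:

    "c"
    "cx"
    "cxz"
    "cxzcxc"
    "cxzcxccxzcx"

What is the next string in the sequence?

cxzcxccxzcxcxzcxccxz

Expanding cxzcxccxzcx: c→cx, x→z, z→cxc, c→cx, x→z, c→cx, c→cx, x→z, z→cxc, c→cx, x→z. Concatenated: cx z cxc cx z cx cx z cxc cx z.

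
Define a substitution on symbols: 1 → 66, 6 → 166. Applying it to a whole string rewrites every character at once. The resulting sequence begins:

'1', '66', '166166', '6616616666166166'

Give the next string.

φ(6616616666166166) expands symbol-by-symbol to 166 166 66 166 166 66 166 166 166 166 66 166 166 66 166 166; joining the 16 pieces gives the next term.

16616666166166661661661661666616616666166166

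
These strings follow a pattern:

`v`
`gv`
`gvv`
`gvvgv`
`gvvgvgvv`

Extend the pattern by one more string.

From term 3 onward, concatenate the last term with the second-to-last: gv·v = gvv, gvv·gv = gvvgv, …
The next term joins gvvgvgvv and gvvgv.

gvvgvgvvgvvgv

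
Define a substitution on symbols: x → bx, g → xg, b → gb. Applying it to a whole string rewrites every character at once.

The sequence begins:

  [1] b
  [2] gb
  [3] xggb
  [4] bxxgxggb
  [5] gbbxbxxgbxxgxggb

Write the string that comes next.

xggbgbbxgbbxbxxggbbxbxxgbxxgxggb

Applying the rule to each of the 16 symbols of gbbxbxxgbxxgxggb gives the pieces xg gb gb bx gb bx bx xg gb bx bx xg bx xg xg gb, which concatenate to the answer.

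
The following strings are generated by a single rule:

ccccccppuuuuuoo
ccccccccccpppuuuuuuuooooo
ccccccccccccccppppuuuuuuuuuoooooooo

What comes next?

ccccccccccccccccccpppppuuuuuuuuuuuooooooooooo

Term n consists of 4n+2 c's, followed by n+1 p's, followed by 2n+3 u's, followed by 3n-1 o's (n = 1, 2, …).
At n = 4 the blocks have lengths 18, 5, 11, 11.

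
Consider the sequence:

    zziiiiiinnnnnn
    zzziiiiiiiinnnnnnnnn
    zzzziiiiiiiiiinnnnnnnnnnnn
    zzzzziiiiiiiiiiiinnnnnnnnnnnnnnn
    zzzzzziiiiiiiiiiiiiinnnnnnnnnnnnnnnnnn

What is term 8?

Term n consists of n z's, followed by 2n+2 i's, followed by 3n n's, where the shown terms are n = 2, 3, 4, 5, 6.
For term 8, n = 9, so the run lengths are 9, 20, 27.

zzzzzzzzziiiiiiiiiiiiiiiiiiiinnnnnnnnnnnnnnnnnnnnnnnnnnn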